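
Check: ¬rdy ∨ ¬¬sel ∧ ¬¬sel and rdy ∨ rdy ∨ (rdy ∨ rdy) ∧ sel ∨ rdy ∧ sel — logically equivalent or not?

E1: ¬rdy ∨ ¬¬sel ∧ ¬¬sel
    = ¬rdy ∨ ¬¬sel   — idempotence
    = ¬rdy ∨ sel   — double negation
E2: rdy ∨ rdy ∨ (rdy ∨ rdy) ∧ sel ∨ rdy ∧ sel
    = rdy ∨ rdy ∨ rdy ∧ sel   — absorption
    = rdy ∨ rdy ∧ sel   — idempotence
    = rdy   — absorption
These differ: at rdy=0, sel=0, E1 = 1 but E2 = 0.

No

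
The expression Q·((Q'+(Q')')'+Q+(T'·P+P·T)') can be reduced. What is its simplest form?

Q·((Q'+(Q')')'+Q+(T'·P+P·T)')
= Q·(Q·Q'+Q+(T'·P+P·T)')   [De Morgan]
= Q·(Q·Q'+Q+P')   [distribution]
= Q·(Q+P')   [complement / identity]
= Q   [absorption]

Q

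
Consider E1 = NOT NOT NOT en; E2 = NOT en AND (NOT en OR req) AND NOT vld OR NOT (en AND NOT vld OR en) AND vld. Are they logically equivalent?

Yes

E1: NOT NOT NOT en
    = NOT en   (double negation)
E2: NOT en AND (NOT en OR req) AND NOT vld OR NOT (en AND NOT vld OR en) AND vld
    = NOT en AND (NOT en OR req) AND NOT vld OR NOT en AND vld   (absorption)
    = NOT en AND NOT vld OR NOT en AND vld   (absorption)
    = NOT en   (distribution)
Both reduce to NOT en, so they are equivalent.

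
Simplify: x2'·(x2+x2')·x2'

x2'·(x2+x2')·x2'
= x2'·x2'   [complement / identity]
= x2'   [idempotence]

x2'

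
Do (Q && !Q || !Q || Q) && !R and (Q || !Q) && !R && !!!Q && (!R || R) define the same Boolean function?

E1: (Q && !Q || !Q || Q) && !R
    = (!Q || Q) && !R   (complement / identity)
    = !R   (complement / identity)
E2: (Q || !Q) && !R && !!!Q && (!R || R)
    = (Q || !Q) && !R && !!!Q   (complement / identity)
    = (Q || !Q) && !R && !Q   (double negation)
    = !R && !Q   (complement / identity)
These differ: at Q=1, R=0, E1 = 1 but E2 = 0.

No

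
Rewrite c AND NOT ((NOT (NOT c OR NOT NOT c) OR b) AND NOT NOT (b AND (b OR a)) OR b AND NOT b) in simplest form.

c AND NOT ((NOT (NOT c OR NOT NOT c) OR b) AND NOT NOT (b AND (b OR a)) OR b AND NOT b)
= c AND NOT ((NOT (NOT c OR NOT NOT c) OR b) AND NOT NOT b OR b AND NOT b)   [absorption]
= c AND NOT ((c AND NOT c OR b) AND NOT NOT b OR b AND NOT b)   [De Morgan]
= c AND NOT (b AND NOT NOT b OR b AND NOT b)   [complement / identity]
= c AND NOT (b AND b OR b AND NOT b)   [double negation]
= c AND NOT b   [distribution]

c AND NOT b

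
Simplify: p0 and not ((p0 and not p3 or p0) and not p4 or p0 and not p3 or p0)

False

p0 and not ((p0 and not p3 or p0) and not p4 or p0 and not p3 or p0)
= p0 and not (p0 and not p3 or p0)
= p0 and not p0
= False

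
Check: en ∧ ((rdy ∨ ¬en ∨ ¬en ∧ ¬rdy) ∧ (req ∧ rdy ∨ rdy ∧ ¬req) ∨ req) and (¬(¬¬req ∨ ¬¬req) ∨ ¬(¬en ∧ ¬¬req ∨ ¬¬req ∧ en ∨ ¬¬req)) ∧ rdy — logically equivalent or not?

E1: en ∧ ((rdy ∨ ¬en ∨ ¬en ∧ ¬rdy) ∧ (req ∧ rdy ∨ rdy ∧ ¬req) ∨ req)
    = en ∧ ((rdy ∨ ¬en) ∧ (req ∧ rdy ∨ rdy ∧ ¬req) ∨ req)   [absorption]
    = en ∧ ((rdy ∨ ¬en) ∧ rdy ∨ req)   [distribution]
    = en ∧ (rdy ∨ req)   [absorption]
E2: (¬(¬¬req ∨ ¬¬req) ∨ ¬(¬en ∧ ¬¬req ∨ ¬¬req ∧ en ∨ ¬¬req)) ∧ rdy
    = (¬(¬¬req ∨ ¬¬req) ∨ ¬(¬¬req ∨ ¬¬req)) ∧ rdy   [distribution]
    = ¬(¬¬req ∨ ¬¬req) ∧ rdy   [idempotence]
    = ¬¬¬req ∧ rdy   [idempotence]
    = ¬req ∧ rdy   [double negation]
These differ: at en=1, rdy=1, req=1, E1 = 1 but E2 = 0.

No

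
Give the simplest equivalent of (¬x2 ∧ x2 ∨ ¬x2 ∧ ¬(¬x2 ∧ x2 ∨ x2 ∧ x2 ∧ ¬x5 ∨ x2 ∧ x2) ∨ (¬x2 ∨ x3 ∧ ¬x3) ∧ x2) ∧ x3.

(¬x2 ∧ x2 ∨ ¬x2 ∧ ¬(¬x2 ∧ x2 ∨ x2 ∧ x2 ∧ ¬x5 ∨ x2 ∧ x2) ∨ (¬x2 ∨ x3 ∧ ¬x3) ∧ x2) ∧ x3
= (¬x2 ∧ x2 ∨ ¬x2 ∧ ¬(¬x2 ∧ x2 ∨ x2 ∧ x2) ∨ (¬x2 ∨ x3 ∧ ¬x3) ∧ x2) ∧ x3   (absorption)
= (¬x2 ∧ x2 ∨ ¬x2 ∧ ¬(¬x2 ∧ x2 ∨ x2 ∧ x2) ∨ ¬x2 ∧ x2) ∧ x3   (complement / identity)
= (¬x2 ∧ x2 ∨ ¬x2 ∧ ¬x2 ∨ ¬x2 ∧ x2) ∧ x3   (distribution)
= (¬x2 ∧ ¬x2 ∨ ¬x2 ∧ x2) ∧ x3   (complement / identity)
= ¬x2 ∧ x3   (distribution)

¬x2 ∧ x3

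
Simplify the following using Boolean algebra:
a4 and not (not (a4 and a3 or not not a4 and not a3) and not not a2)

a4 and not (not (a4 and a3 or not not a4 and not a3) and not not a2)
= a4 and not (not (a4 and a3 or a4 and not a3) and not not a2)   — double negation
= a4 and (a4 and a3 or a4 and not a3 or not a2)   — De Morgan
= a4 and (a4 or not a2)   — distribution
= a4   — absorption

a4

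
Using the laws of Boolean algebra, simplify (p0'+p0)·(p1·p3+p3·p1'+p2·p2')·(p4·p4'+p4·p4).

p3·p4

(p0'+p0)·(p1·p3+p3·p1'+p2·p2')·(p4·p4'+p4·p4)
= (p0'+p0)·(p1·p3+p3·p1'+p2·p2')·p4   [distribution]
= (p0'+p0)·(p1·p3+p3·p1')·p4   [complement / identity]
= (p0'+p0)·p3·p4   [distribution]
= p3·p4   [complement / identity]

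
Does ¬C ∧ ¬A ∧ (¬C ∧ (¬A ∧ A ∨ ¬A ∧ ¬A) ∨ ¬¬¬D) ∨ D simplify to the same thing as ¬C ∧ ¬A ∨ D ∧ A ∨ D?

Yes

E1: ¬C ∧ ¬A ∧ (¬C ∧ (¬A ∧ A ∨ ¬A ∧ ¬A) ∨ ¬¬¬D) ∨ D
    = ¬C ∧ ¬A ∧ (¬C ∧ ¬A ∨ ¬¬¬D) ∨ D   — distribution
    = ¬C ∧ ¬A ∧ (¬C ∧ ¬A ∨ ¬D) ∨ D   — double negation
    = ¬C ∧ ¬A ∨ D   — absorption
E2: ¬C ∧ ¬A ∨ D ∧ A ∨ D
    = ¬C ∧ ¬A ∨ D   — absorption
Both reduce to ¬C ∧ ¬A ∨ D, so they are equivalent.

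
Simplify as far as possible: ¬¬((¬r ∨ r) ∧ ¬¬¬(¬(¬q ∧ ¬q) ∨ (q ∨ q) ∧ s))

¬q

¬¬((¬r ∨ r) ∧ ¬¬¬(¬(¬q ∧ ¬q) ∨ (q ∨ q) ∧ s))
= ¬¬¬¬¬(¬(¬q ∧ ¬q) ∨ (q ∨ q) ∧ s)   [complement / identity]
= ¬¬¬¬¬(q ∨ q ∨ (q ∨ q) ∧ s)   [De Morgan]
= ¬¬¬¬¬(q ∨ q)   [absorption]
= ¬¬¬¬¬q   [idempotence]
= ¬¬¬q   [double negation]
= ¬q   [double negation]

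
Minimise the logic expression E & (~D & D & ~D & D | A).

E & A

E & (~D & D & ~D & D | A)
= E & (~D & D | A)
= E & A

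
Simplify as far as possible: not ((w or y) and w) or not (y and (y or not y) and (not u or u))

not w or not y

not ((w or y) and w) or not (y and (y or not y) and (not u or u))
= not ((w or y) and w) or not (y and (not u or u))   [complement / identity]
= not w or not (y and (not u or u))   [absorption]
= not w or not y   [complement / identity]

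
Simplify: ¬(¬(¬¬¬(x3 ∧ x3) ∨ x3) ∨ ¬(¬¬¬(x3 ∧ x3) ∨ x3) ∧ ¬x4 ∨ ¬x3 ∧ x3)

True

¬(¬(¬¬¬(x3 ∧ x3) ∨ x3) ∨ ¬(¬¬¬(x3 ∧ x3) ∨ x3) ∧ ¬x4 ∨ ¬x3 ∧ x3)
= ¬(¬(¬¬¬(x3 ∧ x3) ∨ x3) ∨ ¬(¬¬¬(x3 ∧ x3) ∨ x3) ∧ ¬x4)   [complement / identity]
= ¬¬(¬¬¬(x3 ∧ x3) ∨ x3)   [absorption]
= ¬¬¬(x3 ∧ x3) ∨ x3   [double negation]
= ¬¬¬x3 ∨ x3   [idempotence]
= ¬x3 ∨ x3   [double negation]
= True   [complement]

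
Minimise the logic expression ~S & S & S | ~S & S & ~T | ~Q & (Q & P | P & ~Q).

~S & S & S | ~S & S & ~T | ~Q & (Q & P | P & ~Q)
= ~S & S & S | ~S & S & ~T | ~Q & P
= ~S & S | ~S & S & ~T | ~Q & P
= ~S & S | ~Q & P
= ~Q & P

~Q & P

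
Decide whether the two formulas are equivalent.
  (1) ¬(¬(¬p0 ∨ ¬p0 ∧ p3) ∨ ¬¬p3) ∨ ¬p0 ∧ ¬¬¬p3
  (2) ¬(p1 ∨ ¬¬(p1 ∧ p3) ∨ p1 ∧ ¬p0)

E1: ¬(¬(¬p0 ∨ ¬p0 ∧ p3) ∨ ¬¬p3) ∨ ¬p0 ∧ ¬¬¬p3
    = ¬(¬(¬p0 ∨ ¬p0 ∧ p3) ∨ ¬¬p3) ∨ ¬p0 ∧ ¬p3   (double negation)
    = ¬(¬¬p0 ∨ ¬¬p3) ∨ ¬p0 ∧ ¬p3   (absorption)
    = ¬p0 ∧ ¬p3 ∨ ¬p0 ∧ ¬p3   (De Morgan)
    = ¬p0 ∧ ¬p3   (idempotence)
E2: ¬(p1 ∨ ¬¬(p1 ∧ p3) ∨ p1 ∧ ¬p0)
    = ¬(p1 ∨ p1 ∧ p3 ∨ p1 ∧ ¬p0)   (double negation)
    = ¬(p1 ∨ p1 ∧ ¬p0)   (absorption)
    = ¬p1   (absorption)
These differ: at p0=0, p1=0, p3=1, E1 = 0 but E2 = 1.

No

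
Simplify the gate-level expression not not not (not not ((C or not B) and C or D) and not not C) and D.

not C and D

not not not (not not ((C or not B) and C or D) and not not C) and D
= not not not (not not (C or D) and not not C) and D   [absorption]
= not not (not (C or D) or not C) and D   [De Morgan]
= not ((C or D) and C) and D   [De Morgan]
= not C and D   [absorption]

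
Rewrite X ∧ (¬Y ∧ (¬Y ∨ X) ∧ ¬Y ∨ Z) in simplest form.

X ∧ (¬Y ∨ Z)

X ∧ (¬Y ∧ (¬Y ∨ X) ∧ ¬Y ∨ Z)
= X ∧ (¬Y ∧ ¬Y ∨ Z)   — absorption
= X ∧ (¬Y ∨ Z)   — idempotence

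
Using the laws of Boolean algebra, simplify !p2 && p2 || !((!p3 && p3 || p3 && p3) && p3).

!p3

!p2 && p2 || !((!p3 && p3 || p3 && p3) && p3)
= !((!p3 && p3 || p3 && p3) && p3)   (complement / identity)
= !(p3 && p3)   (distribution)
= !p3   (idempotence)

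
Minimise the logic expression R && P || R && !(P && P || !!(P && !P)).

R

R && P || R && !(P && P || !!(P && !P))
= R && P || R && !(P && P || P && !P)   — double negation
= R && P || R && !P   — distribution
= R   — distribution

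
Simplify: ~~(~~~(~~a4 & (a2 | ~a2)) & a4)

~~(~~~(~~a4 & (a2 | ~a2)) & a4)
= ~~(~~~~~a4 & a4)
= ~~~~~a4 & a4
= ~~~a4 & a4
= ~a4 & a4
= 0

0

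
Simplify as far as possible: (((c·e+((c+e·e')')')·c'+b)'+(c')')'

(((c·e+((c+e·e')')')·c'+b)'+(c')')'
= (((c·e+c+e·e')·c'+b)'+(c')')'
= (((c·e+c)·c'+b)'+(c')')'
= ((c·c'+b)'+(c')')'
= (c·c'+b)·c'
= b·c'

b·c'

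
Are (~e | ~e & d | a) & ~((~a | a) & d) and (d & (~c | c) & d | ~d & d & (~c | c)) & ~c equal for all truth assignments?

E1: (~e | ~e & d | a) & ~((~a | a) & d)
    = (~e | ~e & d | a) & ~d   [complement / identity]
    = (~e | a) & ~d   [absorption]
E2: (d & (~c | c) & d | ~d & d & (~c | c)) & ~c
    = d & (~c | c) & ~c   [distribution]
    = d & ~c   [complement / identity]
These differ: at a=1, c=1, d=0, e=0, E1 = 1 but E2 = 0.

No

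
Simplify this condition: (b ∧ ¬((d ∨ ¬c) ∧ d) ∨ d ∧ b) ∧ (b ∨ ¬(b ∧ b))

(b ∧ ¬((d ∨ ¬c) ∧ d) ∨ d ∧ b) ∧ (b ∨ ¬(b ∧ b))
= (b ∧ ¬((d ∨ ¬c) ∧ d) ∨ d ∧ b) ∧ (b ∨ ¬b)
= b ∧ ¬((d ∨ ¬c) ∧ d) ∨ d ∧ b
= b ∧ ¬d ∨ d ∧ b
= b

b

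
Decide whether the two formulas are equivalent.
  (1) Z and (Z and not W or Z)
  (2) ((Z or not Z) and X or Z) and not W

E1: Z and (Z and not W or Z)
    = Z and Z   (absorption)
    = Z   (idempotence)
E2: ((Z or not Z) and X or Z) and not W
    = (X or Z) and not W   (complement / identity)
These differ: at W=1, X=0, Z=1, E1 = 1 but E2 = 0.

No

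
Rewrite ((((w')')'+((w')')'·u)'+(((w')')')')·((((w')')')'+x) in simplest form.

w

((((w')')'+((w')')'·u)'+(((w')')')')·((((w')')')'+x)
= ((((w')')')'+(((w')')')')·((((w')')')'+x)   [absorption]
= (((w')')')'+(((w')')')'·x   [distribution]
= (((w')')')'   [absorption]
= (w')'   [double negation]
= w   [double negation]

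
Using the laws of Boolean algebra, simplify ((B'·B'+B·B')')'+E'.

B'+E'

((B'·B'+B·B')')'+E'
= B'·B'+B·B'+E'   — double negation
= B'+E'   — distribution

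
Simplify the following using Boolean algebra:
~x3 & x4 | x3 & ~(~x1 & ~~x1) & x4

x4

~x3 & x4 | x3 & ~(~x1 & ~~x1) & x4
= ~x3 & x4 | x3 & (x1 | ~x1) & x4   [De Morgan]
= ~x3 & x4 | x3 & x4   [complement / identity]
= x4   [distribution]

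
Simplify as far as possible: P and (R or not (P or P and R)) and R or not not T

P and (R or not (P or P and R)) and R or not not T
= P and (R or not P) and R or not not T
= P and R or not not T
= P and R or T

P and R or T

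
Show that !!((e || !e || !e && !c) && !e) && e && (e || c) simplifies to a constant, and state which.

!!((e || !e || !e && !c) && !e) && e && (e || c)
= !!((e || !e) && !e) && e && (e || c)
= (e || !e) && !e && e && (e || c)
= (e || !e) && !e && e
= !e && e
= false

false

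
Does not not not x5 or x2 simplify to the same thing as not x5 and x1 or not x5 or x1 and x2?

No

E1: not not not x5 or x2
    = not x5 or x2
E2: not x5 and x1 or not x5 or x1 and x2
    = not x5 or x1 and x2
These differ: at x1=0, x2=1, x5=1, E1 = 1 but E2 = 0.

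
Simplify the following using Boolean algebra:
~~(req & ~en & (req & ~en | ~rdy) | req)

~~(req & ~en & (req & ~en | ~rdy) | req)
= ~~(req & ~en | req)   [absorption]
= ~~req   [absorption]
= req   [double negation]

req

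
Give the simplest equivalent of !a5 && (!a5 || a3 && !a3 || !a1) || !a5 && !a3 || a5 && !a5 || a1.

!a5 && (!a5 || a3 && !a3 || !a1) || !a5 && !a3 || a5 && !a5 || a1
= !a5 && (!a5 || !a1) || !a5 && !a3 || a5 && !a5 || a1   — complement / identity
= !a5 || !a5 && !a3 || a5 && !a5 || a1   — absorption
= !a5 || !a5 && !a3 || a1   — complement / identity
= !a5 || a1   — absorption

!a5 || a1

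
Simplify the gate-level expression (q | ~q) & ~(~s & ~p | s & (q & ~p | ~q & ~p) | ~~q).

(q | ~q) & ~(~s & ~p | s & (q & ~p | ~q & ~p) | ~~q)
= (q | ~q) & ~(~s & ~p | s & ~p | ~~q)   — distribution
= (q | ~q) & ~(~p | ~~q)   — distribution
= (q | ~q) & p & ~q   — De Morgan
= p & ~q   — complement / identity

p & ~q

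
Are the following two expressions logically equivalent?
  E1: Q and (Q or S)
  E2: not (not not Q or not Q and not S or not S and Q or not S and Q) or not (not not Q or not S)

E1: Q and (Q or S)
    = Q   (absorption)
E2: not (not not Q or not Q and not S or not S and Q or not S and Q) or not (not not Q or not S)
    = not (not not Q or not Q and not S or not S and Q) or not (not not Q or not S)   (idempotence)
    = not (not not Q or not S) or not (not not Q or not S)   (distribution)
    = not (not not Q or not S)   (idempotence)
    = not Q and S   (De Morgan)
These differ: at Q=1, S=1, E1 = 1 but E2 = 0.

No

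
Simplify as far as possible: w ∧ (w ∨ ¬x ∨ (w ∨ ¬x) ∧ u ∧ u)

w

w ∧ (w ∨ ¬x ∨ (w ∨ ¬x) ∧ u ∧ u)
= w ∧ (w ∨ ¬x ∨ (w ∨ ¬x) ∧ u)
= w ∧ (w ∨ ¬x)
= w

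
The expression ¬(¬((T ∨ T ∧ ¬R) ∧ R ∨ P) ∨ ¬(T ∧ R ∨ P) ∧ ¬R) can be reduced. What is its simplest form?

T ∧ R ∨ P

¬(¬((T ∨ T ∧ ¬R) ∧ R ∨ P) ∨ ¬(T ∧ R ∨ P) ∧ ¬R)
= ¬(¬(T ∧ R ∨ P) ∨ ¬(T ∧ R ∨ P) ∧ ¬R)
= ¬¬(T ∧ R ∨ P)
= T ∧ R ∨ P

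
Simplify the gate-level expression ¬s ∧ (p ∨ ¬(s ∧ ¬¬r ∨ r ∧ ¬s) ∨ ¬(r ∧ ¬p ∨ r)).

¬s ∧ (p ∨ ¬(s ∧ ¬¬r ∨ r ∧ ¬s) ∨ ¬(r ∧ ¬p ∨ r))
= ¬s ∧ (p ∨ ¬(s ∧ ¬¬r ∨ r ∧ ¬s) ∨ ¬r)   (absorption)
= ¬s ∧ (p ∨ ¬(s ∧ r ∨ r ∧ ¬s) ∨ ¬r)   (double negation)
= ¬s ∧ (p ∨ ¬r ∨ ¬r)   (distribution)
= ¬s ∧ (p ∨ ¬r)   (idempotence)

¬s ∧ (p ∨ ¬r)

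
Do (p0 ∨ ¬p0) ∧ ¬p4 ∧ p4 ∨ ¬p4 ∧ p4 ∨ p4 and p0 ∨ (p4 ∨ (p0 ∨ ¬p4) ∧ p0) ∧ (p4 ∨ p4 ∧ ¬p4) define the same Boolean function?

No

E1: (p0 ∨ ¬p0) ∧ ¬p4 ∧ p4 ∨ ¬p4 ∧ p4 ∨ p4
    = ¬p4 ∧ p4 ∨ ¬p4 ∧ p4 ∨ p4
    = ¬p4 ∧ p4 ∨ p4
    = p4
E2: p0 ∨ (p4 ∨ (p0 ∨ ¬p4) ∧ p0) ∧ (p4 ∨ p4 ∧ ¬p4)
    = p0 ∨ (p4 ∨ (p0 ∨ ¬p4) ∧ p0) ∧ p4
    = p0 ∨ (p4 ∨ p0) ∧ p4
    = p0 ∨ p4
These differ: at p0=1, p4=0, E1 = 0 but E2 = 1.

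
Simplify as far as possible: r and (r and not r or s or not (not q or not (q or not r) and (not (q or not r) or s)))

r and (r and not r or s or not (not q or not (q or not r) and (not (q or not r) or s)))
= r and (r and not r or s or not (not q or not (q or not r)))   — absorption
= r and (r and not r or s or q and (q or not r))   — De Morgan
= r and (s or q and (q or not r))   — complement / identity
= r and (s or q)   — absorption

r and (s or q)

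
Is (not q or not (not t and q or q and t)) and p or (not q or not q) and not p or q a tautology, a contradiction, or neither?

(not q or not (not t and q or q and t)) and p or (not q or not q) and not p or q
= (not q or not q) and p or (not q or not q) and not p or q   — distribution
= not q or not q or q   — distribution
= not q or q   — idempotence
= True   — complement

tautology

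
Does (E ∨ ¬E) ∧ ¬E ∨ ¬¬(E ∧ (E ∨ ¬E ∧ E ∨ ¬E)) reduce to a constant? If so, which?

yes, True

(E ∨ ¬E) ∧ ¬E ∨ ¬¬(E ∧ (E ∨ ¬E ∧ E ∨ ¬E))
= (E ∨ ¬E) ∧ ¬E ∨ E ∧ (E ∨ ¬E ∧ E ∨ ¬E)   (double negation)
= (E ∨ ¬E) ∧ ¬E ∨ E ∧ (E ∨ ¬E)   (complement / identity)
= E ∨ ¬E   (distribution)
= True   (complement)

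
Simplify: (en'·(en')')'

(en'·(en')')'
= en+en'   (De Morgan)
= 1   (complement)

1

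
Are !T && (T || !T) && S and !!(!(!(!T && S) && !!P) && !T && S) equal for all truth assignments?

Yes

E1: !T && (T || !T) && S
    = !T && S   [complement / identity]
E2: !!(!(!(!T && S) && !!P) && !T && S)
    = !!((!T && S || !P) && !T && S)   [De Morgan]
    = (!T && S || !P) && !T && S   [double negation]
    = !T && S   [absorption]
Both reduce to !T && S, so they are equivalent.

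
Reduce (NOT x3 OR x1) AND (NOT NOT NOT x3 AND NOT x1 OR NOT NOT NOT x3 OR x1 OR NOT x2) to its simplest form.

NOT x3 OR x1

(NOT x3 OR x1) AND (NOT NOT NOT x3 AND NOT x1 OR NOT NOT NOT x3 OR x1 OR NOT x2)
= (NOT x3 OR x1) AND (NOT x3 AND NOT x1 OR NOT NOT NOT x3 OR x1 OR NOT x2)
= (NOT x3 OR x1) AND (NOT x3 AND NOT x1 OR NOT x3 OR x1 OR NOT x2)
= (NOT x3 OR x1) AND (NOT x3 OR x1 OR NOT x2)
= NOT x3 OR x1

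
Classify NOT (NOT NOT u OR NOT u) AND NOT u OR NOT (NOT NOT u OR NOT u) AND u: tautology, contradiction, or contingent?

contradiction

NOT (NOT NOT u OR NOT u) AND NOT u OR NOT (NOT NOT u OR NOT u) AND u
= NOT (NOT NOT u OR NOT u)   — distribution
= NOT u AND u   — De Morgan
= FALSE   — complement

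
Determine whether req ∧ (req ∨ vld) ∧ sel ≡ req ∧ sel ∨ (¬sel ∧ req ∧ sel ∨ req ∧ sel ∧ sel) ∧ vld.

E1: req ∧ (req ∨ vld) ∧ sel
    = req ∧ sel   [absorption]
E2: req ∧ sel ∨ (¬sel ∧ req ∧ sel ∨ req ∧ sel ∧ sel) ∧ vld
    = req ∧ sel ∨ req ∧ sel ∧ vld   [distribution]
    = req ∧ sel   [absorption]
Both reduce to req ∧ sel, so they are equivalent.

Yes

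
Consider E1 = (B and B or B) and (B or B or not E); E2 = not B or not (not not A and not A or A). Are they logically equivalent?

E1: (B and B or B) and (B or B or not E)
    = (B or B) and (B or B or not E)   [idempotence]
    = B or B   [absorption]
    = B   [idempotence]
E2: not B or not (not not A and not A or A)
    = not B or not (A and not A or A)   [double negation]
    = not B or not A   [complement / identity]
These differ: at A=0, B=0, E=1, E1 = 0 but E2 = 1.

No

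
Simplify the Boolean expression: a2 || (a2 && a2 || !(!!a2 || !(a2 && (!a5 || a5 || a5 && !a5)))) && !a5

a2

a2 || (a2 && a2 || !(!!a2 || !(a2 && (!a5 || a5 || a5 && !a5)))) && !a5
= a2 || (a2 && a2 || !a2 && a2 && (!a5 || a5 || a5 && !a5)) && !a5   — De Morgan
= a2 || (a2 && a2 || !a2 && a2 && (!a5 || a5)) && !a5   — complement / identity
= a2 || (a2 && a2 || !a2 && a2) && !a5   — complement / identity
= a2 || a2 && !a5   — distribution
= a2   — absorption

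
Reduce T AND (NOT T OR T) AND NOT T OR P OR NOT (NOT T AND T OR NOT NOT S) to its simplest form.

P OR NOT S

T AND (NOT T OR T) AND NOT T OR P OR NOT (NOT T AND T OR NOT NOT S)
= T AND NOT T OR P OR NOT (NOT T AND T OR NOT NOT S)   — complement / identity
= P OR NOT (NOT T AND T OR NOT NOT S)   — complement / identity
= P OR NOT NOT NOT S   — complement / identity
= P OR NOT S   — double negation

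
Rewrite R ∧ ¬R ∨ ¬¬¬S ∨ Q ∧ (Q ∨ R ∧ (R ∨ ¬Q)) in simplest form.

R ∧ ¬R ∨ ¬¬¬S ∨ Q ∧ (Q ∨ R ∧ (R ∨ ¬Q))
= ¬¬¬S ∨ Q ∧ (Q ∨ R ∧ (R ∨ ¬Q))   (complement / identity)
= ¬¬¬S ∨ Q ∧ (Q ∨ R)   (absorption)
= ¬¬¬S ∨ Q   (absorption)
= ¬S ∨ Q   (double negation)

¬S ∨ Q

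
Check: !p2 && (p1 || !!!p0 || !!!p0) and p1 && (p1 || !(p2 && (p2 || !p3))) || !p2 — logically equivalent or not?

E1: !p2 && (p1 || !!!p0 || !!!p0)
    = !p2 && (p1 || !!!p0)
    = !p2 && (p1 || !p0)
E2: p1 && (p1 || !(p2 && (p2 || !p3))) || !p2
    = p1 && (p1 || !p2) || !p2
    = p1 || !p2
These differ: at p0=1, p1=1, p2=1, p3=0, E1 = 0 but E2 = 1.

No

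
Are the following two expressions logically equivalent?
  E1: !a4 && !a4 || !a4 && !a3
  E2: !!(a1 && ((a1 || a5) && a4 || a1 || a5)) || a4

E1: !a4 && !a4 || !a4 && !a3
    = !a4 && (!a4 || !a3)   [distribution]
    = !a4   [absorption]
E2: !!(a1 && ((a1 || a5) && a4 || a1 || a5)) || a4
    = a1 && ((a1 || a5) && a4 || a1 || a5) || a4   [double negation]
    = a1 && (a1 || a5) || a4   [absorption]
    = a1 || a4   [absorption]
These differ: at a1=0, a3=1, a4=1, a5=0, E1 = 0 but E2 = 1.

No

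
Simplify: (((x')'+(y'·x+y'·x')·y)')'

(((x')'+(y'·x+y'·x')·y)')'
= (((x')'+y'·y)')'   — distribution
= (((x')')')'   — complement / identity
= (x')'   — double negation
= x   — double negation

x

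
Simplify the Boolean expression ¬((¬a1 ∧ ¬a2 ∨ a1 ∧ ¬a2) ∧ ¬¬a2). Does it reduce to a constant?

¬((¬a1 ∧ ¬a2 ∨ a1 ∧ ¬a2) ∧ ¬¬a2)
= ¬(¬a2 ∧ ¬¬a2)   (distribution)
= a2 ∨ ¬a2   (De Morgan)
= True   (complement)

True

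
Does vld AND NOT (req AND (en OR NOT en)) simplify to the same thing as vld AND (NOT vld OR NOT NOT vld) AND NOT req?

E1: vld AND NOT (req AND (en OR NOT en))
    = vld AND NOT req
E2: vld AND (NOT vld OR NOT NOT vld) AND NOT req
    = vld AND (NOT vld OR vld) AND NOT req
    = vld AND NOT req
Both reduce to vld AND NOT req, so they are equivalent.

Yes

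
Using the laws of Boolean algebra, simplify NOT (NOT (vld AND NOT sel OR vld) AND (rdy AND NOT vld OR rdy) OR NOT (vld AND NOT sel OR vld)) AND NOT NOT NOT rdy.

vld AND NOT rdy

NOT (NOT (vld AND NOT sel OR vld) AND (rdy AND NOT vld OR rdy) OR NOT (vld AND NOT sel OR vld)) AND NOT NOT NOT rdy
= NOT (NOT (vld AND NOT sel OR vld) AND rdy OR NOT (vld AND NOT sel OR vld)) AND NOT NOT NOT rdy
= NOT NOT (vld AND NOT sel OR vld) AND NOT NOT NOT rdy
= NOT NOT vld AND NOT NOT NOT rdy
= vld AND NOT NOT NOT rdy
= vld AND NOT rdy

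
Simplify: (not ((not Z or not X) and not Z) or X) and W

(Z or X) and W

(not ((not Z or not X) and not Z) or X) and W
= (not not Z or X) and W   (absorption)
= (Z or X) and W   (double negation)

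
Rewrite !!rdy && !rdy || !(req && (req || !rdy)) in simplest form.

!!rdy && !rdy || !(req && (req || !rdy))
= rdy && !rdy || !(req && (req || !rdy))   (double negation)
= !(req && (req || !rdy))   (complement / identity)
= !req   (absorption)

!req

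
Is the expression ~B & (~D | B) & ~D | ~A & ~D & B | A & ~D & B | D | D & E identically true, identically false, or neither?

identically true

~B & (~D | B) & ~D | ~A & ~D & B | A & ~D & B | D | D & E
= ~B & ~D | ~A & ~D & B | A & ~D & B | D | D & E
= ~B & ~D | ~A & ~D & B | A & ~D & B | D
= ~B & ~D | ~D & B | D
= ~D | D
= 1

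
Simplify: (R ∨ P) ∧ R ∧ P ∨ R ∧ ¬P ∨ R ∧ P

(R ∨ P) ∧ R ∧ P ∨ R ∧ ¬P ∨ R ∧ P
= R ∧ P ∨ R ∧ ¬P ∨ R ∧ P   [absorption]
= R ∧ P ∨ R   [distribution]
= R   [absorption]

R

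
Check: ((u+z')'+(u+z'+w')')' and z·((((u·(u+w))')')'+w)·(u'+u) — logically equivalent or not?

No

E1: ((u+z')'+(u+z'+w')')'
    = (u+z')·(u+z'+w')
    = u+z'
E2: z·((((u·(u+w))')')'+w)·(u'+u)
    = z·((((u·(u+w))')')'+w)
    = z·((u·(u+w))'+w)
    = z·(u'+w)
These differ: at u=0, w=0, z=0, E1 = 1 but E2 = 0.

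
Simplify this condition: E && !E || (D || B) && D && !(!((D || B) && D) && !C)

E && !E || (D || B) && D && !(!((D || B) && D) && !C)
= E && !E || (D || B) && D && ((D || B) && D || C)   [De Morgan]
= (D || B) && D && ((D || B) && D || C)   [complement / identity]
= (D || B) && D   [absorption]
= D   [absorption]

D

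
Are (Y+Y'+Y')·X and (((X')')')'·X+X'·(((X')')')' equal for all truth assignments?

Yes

E1: (Y+Y'+Y')·X
    = (Y+Y')·X   — idempotence
    = X   — complement / identity
E2: (((X')')')'·X+X'·(((X')')')'
    = (X')'·X+X'·(((X')')')'   — double negation
    = (X')'·X+X'·(X')'   — double negation
    = (X')'   — distribution
    = X   — double negation
Both reduce to X, so they are equivalent.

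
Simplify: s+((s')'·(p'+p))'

s+((s')'·(p'+p))'
= s+((s')')'   [complement / identity]
= s+s'   [double negation]
= 1   [complement]

1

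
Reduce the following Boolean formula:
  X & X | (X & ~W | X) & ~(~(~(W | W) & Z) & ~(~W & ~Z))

X

X & X | (X & ~W | X) & ~(~(~(W | W) & Z) & ~(~W & ~Z))
= X & X | (X & ~W | X) & ~(~(~W & Z) & ~(~W & ~Z))   (idempotence)
= X & X | X & ~(~(~W & Z) & ~(~W & ~Z))   (absorption)
= (X | ~(~(~W & Z) & ~(~W & ~Z))) & X   (distribution)
= (X | ~W & Z | ~W & ~Z) & X   (De Morgan)
= (X | ~W) & X   (distribution)
= X   (absorption)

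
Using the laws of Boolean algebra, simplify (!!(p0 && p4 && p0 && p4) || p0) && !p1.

(!!(p0 && p4 && p0 && p4) || p0) && !p1
= (p0 && p4 && p0 && p4 || p0) && !p1   (double negation)
= (p0 && p4 || p0) && !p1   (idempotence)
= p0 && !p1   (absorption)

p0 && !p1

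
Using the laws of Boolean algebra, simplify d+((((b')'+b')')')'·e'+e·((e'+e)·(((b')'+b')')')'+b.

d+b

d+((((b')'+b')')')'·e'+e·((e'+e)·(((b')'+b')')')'+b
= d+((((b')'+b')')')'·e'+e·((((b')'+b')')')'+b   (complement / identity)
= d+((((b')'+b')')')'+b   (distribution)
= d+((b')'+b')'+b   (double negation)
= d+b'·b+b   (De Morgan)
= d+b   (complement / identity)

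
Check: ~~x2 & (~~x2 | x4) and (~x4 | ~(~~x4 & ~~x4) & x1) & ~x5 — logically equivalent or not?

No

E1: ~~x2 & (~~x2 | x4)
    = ~~x2   [absorption]
    = x2   [double negation]
E2: (~x4 | ~(~~x4 & ~~x4) & x1) & ~x5
    = (~x4 | (~x4 | ~x4) & x1) & ~x5   [De Morgan]
    = (~x4 | ~x4 & x1) & ~x5   [idempotence]
    = ~x4 & ~x5   [absorption]
These differ: at x1=0, x2=1, x4=1, x5=1, E1 = 1 but E2 = 0.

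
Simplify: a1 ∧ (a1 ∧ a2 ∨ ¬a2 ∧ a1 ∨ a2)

a1 ∧ (a1 ∧ a2 ∨ ¬a2 ∧ a1 ∨ a2)
= a1 ∧ (a1 ∨ a2)   [distribution]
= a1   [absorption]

a1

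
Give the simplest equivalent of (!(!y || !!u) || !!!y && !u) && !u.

!u

(!(!y || !!u) || !!!y && !u) && !u
= (!(!y || !!u) || !y && !u) && !u
= (y && !u || !y && !u) && !u
= !u && !u
= !u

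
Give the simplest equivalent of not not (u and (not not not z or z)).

u

not not (u and (not not not z or z))
= not not (u and (not z or z))
= u and (not z or z)
= u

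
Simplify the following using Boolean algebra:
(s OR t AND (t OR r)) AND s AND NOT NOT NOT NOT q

(s OR t AND (t OR r)) AND s AND NOT NOT NOT NOT q
= (s OR t) AND s AND NOT NOT NOT NOT q   — absorption
= s AND NOT NOT NOT NOT q   — absorption
= s AND NOT NOT q   — double negation
= s AND q   — double negation

s AND q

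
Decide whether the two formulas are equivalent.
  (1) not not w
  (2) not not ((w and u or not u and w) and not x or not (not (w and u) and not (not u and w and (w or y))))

E1: not not w
    = w   [double negation]
E2: not not ((w and u or not u and w) and not x or not (not (w and u) and not (not u and w and (w or y))))
    = not not ((w and u or not u and w) and not x or w and u or not u and w and (w or y))   [De Morgan]
    = not not ((w and u or not u and w) and not x or w and u or not u and w)   [absorption]
    = not not (w and u or not u and w)   [absorption]
    = not not w   [distribution]
    = w   [double negation]
Both reduce to w, so they are equivalent.

Yes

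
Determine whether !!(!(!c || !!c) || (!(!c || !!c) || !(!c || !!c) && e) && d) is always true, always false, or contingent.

always false

!!(!(!c || !!c) || (!(!c || !!c) || !(!c || !!c) && e) && d)
= !!(!(!c || !!c) || !(!c || !!c) && d)   — absorption
= !!!(!c || !!c)   — absorption
= !!(c && !c)   — De Morgan
= c && !c   — double negation
= false   — complement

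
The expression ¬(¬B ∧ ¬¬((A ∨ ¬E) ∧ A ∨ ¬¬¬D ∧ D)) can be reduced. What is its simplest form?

B ∨ ¬A

¬(¬B ∧ ¬¬((A ∨ ¬E) ∧ A ∨ ¬¬¬D ∧ D))
= ¬(¬B ∧ ¬¬((A ∨ ¬E) ∧ A ∨ ¬D ∧ D))
= ¬(¬B ∧ ¬¬((A ∨ ¬E) ∧ A))
= ¬(¬B ∧ ¬¬A)
= B ∨ ¬A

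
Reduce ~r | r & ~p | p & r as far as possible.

1

~r | r & ~p | p & r
= ~r | r   (distribution)
= 1   (complement)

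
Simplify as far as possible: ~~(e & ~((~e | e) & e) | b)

b

~~(e & ~((~e | e) & e) | b)
= ~~(e & ~e | b)   — complement / identity
= e & ~e | b   — double negation
= b   — complement / identity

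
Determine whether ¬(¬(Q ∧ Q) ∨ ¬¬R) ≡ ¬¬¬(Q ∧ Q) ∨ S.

E1: ¬(¬(Q ∧ Q) ∨ ¬¬R)
    = ¬(¬Q ∨ ¬¬R)   [idempotence]
    = Q ∧ ¬R   [De Morgan]
E2: ¬¬¬(Q ∧ Q) ∨ S
    = ¬¬¬Q ∨ S   [idempotence]
    = ¬Q ∨ S   [double negation]
These differ: at Q=0, R=1, S=1, E1 = 0 but E2 = 1.

No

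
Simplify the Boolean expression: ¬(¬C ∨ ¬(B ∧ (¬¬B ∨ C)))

¬(¬C ∨ ¬(B ∧ (¬¬B ∨ C)))
= ¬(¬C ∨ ¬(B ∧ (B ∨ C)))   [double negation]
= ¬(¬C ∨ ¬B)   [absorption]
= C ∧ B   [De Morgan]

C ∧ B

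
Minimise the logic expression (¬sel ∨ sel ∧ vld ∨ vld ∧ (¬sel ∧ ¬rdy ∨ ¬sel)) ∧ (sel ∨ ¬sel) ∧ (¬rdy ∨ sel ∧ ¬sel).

(¬sel ∨ sel ∧ vld ∨ vld ∧ (¬sel ∧ ¬rdy ∨ ¬sel)) ∧ (sel ∨ ¬sel) ∧ (¬rdy ∨ sel ∧ ¬sel)
= (¬sel ∨ sel ∧ vld ∨ vld ∧ ¬sel) ∧ (sel ∨ ¬sel) ∧ (¬rdy ∨ sel ∧ ¬sel)   [absorption]
= (¬sel ∨ vld) ∧ (sel ∨ ¬sel) ∧ (¬rdy ∨ sel ∧ ¬sel)   [distribution]
= (¬sel ∨ vld) ∧ (¬rdy ∨ sel ∧ ¬sel)   [complement / identity]
= (¬sel ∨ vld) ∧ ¬rdy   [complement / identity]

(¬sel ∨ vld) ∧ ¬rdy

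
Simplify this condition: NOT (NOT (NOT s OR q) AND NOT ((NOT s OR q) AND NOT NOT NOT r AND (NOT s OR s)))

NOT s OR q

NOT (NOT (NOT s OR q) AND NOT ((NOT s OR q) AND NOT NOT NOT r AND (NOT s OR s)))
= NOT (NOT (NOT s OR q) AND NOT ((NOT s OR q) AND NOT NOT NOT r))
= NOT s OR q OR (NOT s OR q) AND NOT NOT NOT r
= NOT s OR q OR (NOT s OR q) AND NOT r
= NOT s OR q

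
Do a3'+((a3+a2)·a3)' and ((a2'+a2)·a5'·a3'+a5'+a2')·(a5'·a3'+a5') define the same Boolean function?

E1: a3'+((a3+a2)·a3)'
    = a3'+a3'
    = a3'
E2: ((a2'+a2)·a5'·a3'+a5'+a2')·(a5'·a3'+a5')
    = (a5'·a3'+a5'+a2')·(a5'·a3'+a5')
    = a5'·a3'+a5'
    = a5'
These differ: at a2=0, a3=1, a5=0, E1 = 0 but E2 = 1.

No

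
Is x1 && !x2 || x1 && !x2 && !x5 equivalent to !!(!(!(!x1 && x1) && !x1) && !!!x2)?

Yes

E1: x1 && !x2 || x1 && !x2 && !x5
    = x1 && !x2   [absorption]
E2: !!(!(!(!x1 && x1) && !x1) && !!!x2)
    = !!((!x1 && x1 || x1) && !!!x2)   [De Morgan]
    = !!((!x1 && x1 || x1) && !x2)   [double negation]
    = (!x1 && x1 || x1) && !x2   [double negation]
    = x1 && !x2   [complement / identity]
Both reduce to x1 && !x2, so they are equivalent.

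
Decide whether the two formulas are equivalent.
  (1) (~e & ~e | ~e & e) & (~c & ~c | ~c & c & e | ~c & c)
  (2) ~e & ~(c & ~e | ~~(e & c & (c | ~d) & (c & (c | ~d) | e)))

E1: (~e & ~e | ~e & e) & (~c & ~c | ~c & c & e | ~c & c)
    = (~e & ~e | ~e & e) & (~c & ~c | ~c & c)   (absorption)
    = (~e & ~e | ~e & e) & ~c   (distribution)
    = ~e & ~c   (distribution)
E2: ~e & ~(c & ~e | ~~(e & c & (c | ~d) & (c & (c | ~d) | e)))
    = ~e & ~(c & ~e | e & c & (c | ~d) & (c & (c | ~d) | e))   (double negation)
    = ~e & ~(c & ~e | e & c & (c | ~d))   (absorption)
    = ~e & ~(c & ~e | e & c)   (absorption)
    = ~e & ~c   (distribution)
Both reduce to ~e & ~c, so they are equivalent.

Yes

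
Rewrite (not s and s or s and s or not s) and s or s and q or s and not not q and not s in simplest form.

s

(not s and s or s and s or not s) and s or s and q or s and not not q and not s
= (s or not s) and s or s and q or s and not not q and not s   — distribution
= s or s and q or s and not not q and not s   — complement / identity
= s or s and q or s and q and not s   — double negation
= s or s and q   — absorption
= s   — absorption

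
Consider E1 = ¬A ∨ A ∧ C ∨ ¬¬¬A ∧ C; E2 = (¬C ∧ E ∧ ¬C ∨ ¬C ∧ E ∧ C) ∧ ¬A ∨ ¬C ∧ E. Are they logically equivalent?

No

E1: ¬A ∨ A ∧ C ∨ ¬¬¬A ∧ C
    = ¬A ∨ A ∧ C ∨ ¬A ∧ C
    = ¬A ∨ C
E2: (¬C ∧ E ∧ ¬C ∨ ¬C ∧ E ∧ C) ∧ ¬A ∨ ¬C ∧ E
    = ¬C ∧ E ∧ ¬A ∨ ¬C ∧ E
    = ¬C ∧ E
These differ: at A=0, C=1, E=1, E1 = 1 but E2 = 0.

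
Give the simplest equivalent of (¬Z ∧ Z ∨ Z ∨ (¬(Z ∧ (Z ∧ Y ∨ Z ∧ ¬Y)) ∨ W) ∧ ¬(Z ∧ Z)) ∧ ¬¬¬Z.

(¬Z ∧ Z ∨ Z ∨ (¬(Z ∧ (Z ∧ Y ∨ Z ∧ ¬Y)) ∨ W) ∧ ¬(Z ∧ Z)) ∧ ¬¬¬Z
= (¬Z ∧ Z ∨ Z ∨ (¬(Z ∧ Z) ∨ W) ∧ ¬(Z ∧ Z)) ∧ ¬¬¬Z   (distribution)
= (¬Z ∧ Z ∨ Z ∨ ¬(Z ∧ Z)) ∧ ¬¬¬Z   (absorption)
= (¬Z ∧ Z ∨ Z ∨ ¬(Z ∧ Z)) ∧ ¬Z   (double negation)
= (¬Z ∧ Z ∨ Z ∨ ¬Z) ∧ ¬Z   (idempotence)
= (Z ∨ ¬Z) ∧ ¬Z   (complement / identity)
= ¬Z   (complement / identity)

¬Z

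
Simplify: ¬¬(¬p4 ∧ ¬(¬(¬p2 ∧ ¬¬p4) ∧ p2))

¬¬(¬p4 ∧ ¬(¬(¬p2 ∧ ¬¬p4) ∧ p2))
= ¬p4 ∧ ¬(¬(¬p2 ∧ ¬¬p4) ∧ p2)   — double negation
= ¬p4 ∧ ¬((p2 ∨ ¬p4) ∧ p2)   — De Morgan
= ¬p4 ∧ ¬p2   — absorption

¬p4 ∧ ¬p2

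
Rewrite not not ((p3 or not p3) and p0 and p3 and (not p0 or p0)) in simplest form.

not not ((p3 or not p3) and p0 and p3 and (not p0 or p0))
= not not ((p3 or not p3) and p0 and p3)   — complement / identity
= not not (p0 and p3)   — complement / identity
= p0 and p3   — double negation

p0 and p3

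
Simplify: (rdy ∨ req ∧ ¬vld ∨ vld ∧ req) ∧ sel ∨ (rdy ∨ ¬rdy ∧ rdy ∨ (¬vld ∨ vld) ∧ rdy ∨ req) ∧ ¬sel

rdy ∨ req

(rdy ∨ req ∧ ¬vld ∨ vld ∧ req) ∧ sel ∨ (rdy ∨ ¬rdy ∧ rdy ∨ (¬vld ∨ vld) ∧ rdy ∨ req) ∧ ¬sel
= (rdy ∨ req) ∧ sel ∨ (rdy ∨ ¬rdy ∧ rdy ∨ (¬vld ∨ vld) ∧ rdy ∨ req) ∧ ¬sel   (distribution)
= (rdy ∨ req) ∧ sel ∨ (rdy ∨ ¬rdy ∧ rdy ∨ rdy ∨ req) ∧ ¬sel   (complement / identity)
= (rdy ∨ req) ∧ sel ∨ (rdy ∨ rdy ∨ req) ∧ ¬sel   (complement / identity)
= (rdy ∨ req) ∧ sel ∨ (rdy ∨ req) ∧ ¬sel   (idempotence)
= rdy ∨ req   (distribution)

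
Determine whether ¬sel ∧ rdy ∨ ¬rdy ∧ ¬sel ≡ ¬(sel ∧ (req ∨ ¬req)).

Yes

E1: ¬sel ∧ rdy ∨ ¬rdy ∧ ¬sel
    = ¬sel   (distribution)
E2: ¬(sel ∧ (req ∨ ¬req))
    = ¬sel   (complement / identity)
Both reduce to ¬sel, so they are equivalent.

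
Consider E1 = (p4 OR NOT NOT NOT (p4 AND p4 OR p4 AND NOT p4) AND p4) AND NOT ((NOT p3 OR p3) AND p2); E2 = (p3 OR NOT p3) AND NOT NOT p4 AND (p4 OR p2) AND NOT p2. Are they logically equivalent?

E1: (p4 OR NOT NOT NOT (p4 AND p4 OR p4 AND NOT p4) AND p4) AND NOT ((NOT p3 OR p3) AND p2)
    = (p4 OR NOT NOT NOT p4 AND p4) AND NOT ((NOT p3 OR p3) AND p2)   — distribution
    = (p4 OR NOT NOT NOT p4 AND p4) AND NOT p2   — complement / identity
    = (p4 OR NOT p4 AND p4) AND NOT p2   — double negation
    = p4 AND NOT p2   — complement / identity
E2: (p3 OR NOT p3) AND NOT NOT p4 AND (p4 OR p2) AND NOT p2
    = (p3 OR NOT p3) AND p4 AND (p4 OR p2) AND NOT p2   — double negation
    = p4 AND (p4 OR p2) AND NOT p2   — complement / identity
    = p4 AND NOT p2   — absorption
Both reduce to p4 AND NOT p2, so they are equivalent.

Yes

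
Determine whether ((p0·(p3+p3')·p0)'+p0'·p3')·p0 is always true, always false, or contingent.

((p0·(p3+p3')·p0)'+p0'·p3')·p0
= ((p0·p0)'+p0'·p3')·p0
= (p0'+p0'·p3')·p0
= p0'·p0
= 0

always false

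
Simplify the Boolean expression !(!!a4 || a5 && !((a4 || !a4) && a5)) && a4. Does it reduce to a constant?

false

!(!!a4 || a5 && !((a4 || !a4) && a5)) && a4
= !(!!a4 || a5 && !a5) && a4
= !!!a4 && a4
= !a4 && a4
= false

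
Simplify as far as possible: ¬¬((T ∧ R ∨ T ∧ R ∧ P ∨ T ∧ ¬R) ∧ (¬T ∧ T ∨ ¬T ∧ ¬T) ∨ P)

P

¬¬((T ∧ R ∨ T ∧ R ∧ P ∨ T ∧ ¬R) ∧ (¬T ∧ T ∨ ¬T ∧ ¬T) ∨ P)
= ¬¬((T ∧ R ∨ T ∧ ¬R) ∧ (¬T ∧ T ∨ ¬T ∧ ¬T) ∨ P)   (absorption)
= ¬¬(T ∧ (¬T ∧ T ∨ ¬T ∧ ¬T) ∨ P)   (distribution)
= ¬¬(T ∧ ¬T ∨ P)   (distribution)
= ¬¬P   (complement / identity)
= P   (double negation)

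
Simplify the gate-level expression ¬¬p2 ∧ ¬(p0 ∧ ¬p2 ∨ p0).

¬¬p2 ∧ ¬(p0 ∧ ¬p2 ∨ p0)
= p2 ∧ ¬(p0 ∧ ¬p2 ∨ p0)   — double negation
= p2 ∧ ¬p0   — absorption

p2 ∧ ¬p0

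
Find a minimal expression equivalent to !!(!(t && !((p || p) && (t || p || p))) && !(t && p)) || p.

!t || p

!!(!(t && !((p || p) && (t || p || p))) && !(t && p)) || p
= !!(!(t && !((p || p) && (t || p))) && !(t && p)) || p   — idempotence
= !(t && !((p || p) && (t || p)) || t && p) || p   — De Morgan
= !(t && !(p || p && t) || t && p) || p   — distribution
= !(t && !p || t && p) || p   — absorption
= !t || p   — distribution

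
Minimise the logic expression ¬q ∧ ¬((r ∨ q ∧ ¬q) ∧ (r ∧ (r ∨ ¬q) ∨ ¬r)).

¬q ∧ ¬r

¬q ∧ ¬((r ∨ q ∧ ¬q) ∧ (r ∧ (r ∨ ¬q) ∨ ¬r))
= ¬q ∧ ¬((r ∨ q ∧ ¬q) ∧ (r ∨ ¬r))   — absorption
= ¬q ∧ ¬(r ∨ q ∧ ¬q)   — complement / identity
= ¬q ∧ ¬r   — complement / identity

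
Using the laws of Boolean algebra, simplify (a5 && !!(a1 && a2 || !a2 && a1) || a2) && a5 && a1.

(a5 && !!(a1 && a2 || !a2 && a1) || a2) && a5 && a1
= (a5 && (a1 && a2 || !a2 && a1) || a2) && a5 && a1   — double negation
= (a5 && a1 || a2) && a5 && a1   — distribution
= a5 && a1   — absorption

a5 && a1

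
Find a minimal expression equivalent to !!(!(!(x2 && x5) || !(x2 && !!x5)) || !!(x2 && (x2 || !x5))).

x2

!!(!(!(x2 && x5) || !(x2 && !!x5)) || !!(x2 && (x2 || !x5)))
= !((!(x2 && x5) || !(x2 && !!x5)) && !(x2 && (x2 || !x5)))   — De Morgan
= !((!(x2 && x5) || !(x2 && x5)) && !(x2 && (x2 || !x5)))   — double negation
= !(!(x2 && x5) && !(x2 && (x2 || !x5)))   — idempotence
= !(!(x2 && x5) && !x2)   — absorption
= x2 && x5 || x2   — De Morgan
= x2   — absorption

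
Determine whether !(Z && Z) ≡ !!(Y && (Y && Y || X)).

No

E1: !(Z && Z)
    = !Z
E2: !!(Y && (Y && Y || X))
    = !!(Y && (Y || X))
    = Y && (Y || X)
    = Y
These differ: at X=0, Y=0, Z=0, E1 = 1 but E2 = 0.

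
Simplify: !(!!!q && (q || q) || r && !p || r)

!r

!(!!!q && (q || q) || r && !p || r)
= !(!q && (q || q) || r && !p || r)
= !(!q && q || r && !p || r)
= !(r && !p || r)
= !r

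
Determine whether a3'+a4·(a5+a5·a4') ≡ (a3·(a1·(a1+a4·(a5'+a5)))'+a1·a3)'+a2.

No

E1: a3'+a4·(a5+a5·a4')
    = a3'+a4·a5
E2: (a3·(a1·(a1+a4·(a5'+a5)))'+a1·a3)'+a2
    = (a3·(a1·(a1+a4))'+a1·a3)'+a2
    = (a3·a1'+a1·a3)'+a2
    = a3'+a2
These differ: at a1=1, a2=1, a3=1, a4=0, a5=0, E1 = 0 but E2 = 1.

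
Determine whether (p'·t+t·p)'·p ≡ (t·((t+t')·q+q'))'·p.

E1: (p'·t+t·p)'·p
    = t'·p   [distribution]
E2: (t·((t+t')·q+q'))'·p
    = (t·(q+q'))'·p   [complement / identity]
    = t'·p   [complement / identity]
Both reduce to t'·p, so they are equivalent.

Yes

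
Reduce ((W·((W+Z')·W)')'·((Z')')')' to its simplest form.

((W·((W+Z')·W)')'·((Z')')')'
= ((W·((W+Z')·W)')'·Z')'   — double negation
= W·((W+Z')·W)'+Z   — De Morgan
= W·W'+Z   — absorption
= Z   — complement / identity

Z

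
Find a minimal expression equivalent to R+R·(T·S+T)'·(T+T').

R

R+R·(T·S+T)'·(T+T')
= R+R·(T·S+T)'   [complement / identity]
= R+R·T'   [absorption]
= R   [absorption]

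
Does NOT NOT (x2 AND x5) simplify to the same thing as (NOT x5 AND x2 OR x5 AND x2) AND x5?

E1: NOT NOT (x2 AND x5)
    = x2 AND x5   [double negation]
E2: (NOT x5 AND x2 OR x5 AND x2) AND x5
    = x2 AND x5   [distribution]
Both reduce to x2 AND x5, so they are equivalent.

Yes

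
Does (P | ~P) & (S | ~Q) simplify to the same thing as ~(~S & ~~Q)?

E1: (P | ~P) & (S | ~Q)
    = S | ~Q   (complement / identity)
E2: ~(~S & ~~Q)
    = S | ~Q   (De Morgan)
Both reduce to S | ~Q, so they are equivalent.

Yes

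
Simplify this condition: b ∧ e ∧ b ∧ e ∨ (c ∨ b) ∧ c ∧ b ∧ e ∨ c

b ∧ e ∧ b ∧ e ∨ (c ∨ b) ∧ c ∧ b ∧ e ∨ c
= b ∧ e ∧ b ∧ e ∨ c ∧ b ∧ e ∨ c   (absorption)
= b ∧ e ∧ (b ∧ e ∨ c) ∨ c   (distribution)
= b ∧ e ∨ c   (absorption)

b ∧ e ∨ c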